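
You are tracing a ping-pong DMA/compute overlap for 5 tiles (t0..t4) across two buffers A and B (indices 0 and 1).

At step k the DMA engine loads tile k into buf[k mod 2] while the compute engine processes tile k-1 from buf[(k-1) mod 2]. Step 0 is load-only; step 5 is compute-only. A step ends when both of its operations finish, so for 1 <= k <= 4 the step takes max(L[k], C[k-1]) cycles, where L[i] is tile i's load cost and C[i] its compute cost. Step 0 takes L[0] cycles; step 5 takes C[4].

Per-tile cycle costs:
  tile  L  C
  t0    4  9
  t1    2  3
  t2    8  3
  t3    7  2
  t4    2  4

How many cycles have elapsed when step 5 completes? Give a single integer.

end_cycle[5] = 34

step 0: L[0]=4 → dur=4, Σ=4 | A=load:t0 B=idle [load-only]
step 1: L[1]=2 C[0]=9 → dur=9, Σ=13 | A=compute:t0 B=load:t1 [compute-bound]
step 2: L[2]=8 C[1]=3 → dur=8, Σ=21 | A=load:t2 B=compute:t1 [load-bound]
step 3: L[3]=7 C[2]=3 → dur=7, Σ=28 | A=compute:t2 B=load:t3 [load-bound]
step 4: L[4]=2 C[3]=2 → dur=2, Σ=30 | A=load:t4 B=compute:t3 [tied]
step 5: C[4]=4 → dur=4, Σ=34 | A=compute:t4 B=idle [compute-only]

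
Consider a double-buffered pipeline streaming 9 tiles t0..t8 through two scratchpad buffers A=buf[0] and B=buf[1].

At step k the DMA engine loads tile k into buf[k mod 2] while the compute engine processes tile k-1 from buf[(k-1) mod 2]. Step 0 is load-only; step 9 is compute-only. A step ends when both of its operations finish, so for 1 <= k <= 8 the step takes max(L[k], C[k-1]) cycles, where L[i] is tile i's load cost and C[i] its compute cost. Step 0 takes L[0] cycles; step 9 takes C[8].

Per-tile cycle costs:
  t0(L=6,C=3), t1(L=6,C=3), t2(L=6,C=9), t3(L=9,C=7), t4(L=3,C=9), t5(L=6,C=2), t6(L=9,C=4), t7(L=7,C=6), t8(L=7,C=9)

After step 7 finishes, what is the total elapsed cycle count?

end_cycle[7] = 59

step 0: L[0]=6 → dur=6, Σ=6 | A=load:t0 B=idle [load-only]
step 1: L[1]=6 C[0]=3 → dur=6, Σ=12 | A=compute:t0 B=load:t1 [load-bound]
step 2: L[2]=6 C[1]=3 → dur=6, Σ=18 | A=load:t2 B=compute:t1 [load-bound]
step 3: L[3]=9 C[2]=9 → dur=9, Σ=27 | A=compute:t2 B=load:t3 [tied]
step 4: L[4]=3 C[3]=7 → dur=7, Σ=34 | A=load:t4 B=compute:t3 [compute-bound]
step 5: L[5]=6 C[4]=9 → dur=9, Σ=43 | A=compute:t4 B=load:t5 [compute-bound]
step 6: L[6]=9 C[5]=2 → dur=9, Σ=52 | A=load:t6 B=compute:t5 [load-bound]
step 7: L[7]=7 C[6]=4 → dur=7, Σ=59 | A=compute:t6 B=load:t7 [load-bound]
step 8: L[8]=7 C[7]=6 → dur=7, Σ=66 | A=load:t8 B=compute:t7 [load-bound]
step 9: C[8]=9 → dur=9, Σ=75 | A=compute:t8 B=idle [compute-only]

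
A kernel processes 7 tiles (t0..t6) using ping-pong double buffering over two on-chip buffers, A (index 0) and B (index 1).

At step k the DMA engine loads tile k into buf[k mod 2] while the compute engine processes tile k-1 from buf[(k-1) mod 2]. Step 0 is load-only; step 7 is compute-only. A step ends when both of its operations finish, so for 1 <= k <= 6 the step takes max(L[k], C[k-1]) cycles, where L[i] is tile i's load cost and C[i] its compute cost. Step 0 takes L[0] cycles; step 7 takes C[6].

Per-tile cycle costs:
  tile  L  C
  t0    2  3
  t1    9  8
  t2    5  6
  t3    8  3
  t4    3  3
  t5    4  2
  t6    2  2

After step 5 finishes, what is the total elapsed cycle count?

k=0 load=t0/2c comp=- wait=2 total=2
k=1 load=t1/9c comp=t0/3c wait=9 total=11
k=2 load=t2/5c comp=t1/8c wait=8 total=19
k=3 load=t3/8c comp=t2/6c wait=8 total=27
k=4 load=t4/3c comp=t3/3c wait=3 total=30
k=5 load=t5/4c comp=t4/3c wait=4 total=34
k=6 load=t6/2c comp=t5/2c wait=2 total=36
k=7 load=- comp=t6/2c wait=2 total=38

end_cycle[5] = 34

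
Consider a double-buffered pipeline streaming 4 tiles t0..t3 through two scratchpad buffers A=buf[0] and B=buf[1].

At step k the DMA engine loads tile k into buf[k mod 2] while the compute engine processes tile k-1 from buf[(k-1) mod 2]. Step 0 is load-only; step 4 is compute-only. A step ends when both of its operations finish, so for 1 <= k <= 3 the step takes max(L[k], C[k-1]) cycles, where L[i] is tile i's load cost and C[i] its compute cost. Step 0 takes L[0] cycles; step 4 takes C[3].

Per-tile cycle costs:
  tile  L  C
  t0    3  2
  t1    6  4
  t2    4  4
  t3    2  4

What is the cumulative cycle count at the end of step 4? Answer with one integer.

end_cycle[4] = 21

step 0: L[0]=3 → dur=3, Σ=3 | A=load:t0 B=idle [load-only]
step 1: L[1]=6 C[0]=2 → dur=6, Σ=9 | A=compute:t0 B=load:t1 [load-bound]
step 2: L[2]=4 C[1]=4 → dur=4, Σ=13 | A=load:t2 B=compute:t1 [tied]
step 3: L[3]=2 C[2]=4 → dur=4, Σ=17 | A=compute:t2 B=load:t3 [compute-bound]
step 4: C[3]=4 → dur=4, Σ=21 | A=idle B=compute:t3 [compute-only]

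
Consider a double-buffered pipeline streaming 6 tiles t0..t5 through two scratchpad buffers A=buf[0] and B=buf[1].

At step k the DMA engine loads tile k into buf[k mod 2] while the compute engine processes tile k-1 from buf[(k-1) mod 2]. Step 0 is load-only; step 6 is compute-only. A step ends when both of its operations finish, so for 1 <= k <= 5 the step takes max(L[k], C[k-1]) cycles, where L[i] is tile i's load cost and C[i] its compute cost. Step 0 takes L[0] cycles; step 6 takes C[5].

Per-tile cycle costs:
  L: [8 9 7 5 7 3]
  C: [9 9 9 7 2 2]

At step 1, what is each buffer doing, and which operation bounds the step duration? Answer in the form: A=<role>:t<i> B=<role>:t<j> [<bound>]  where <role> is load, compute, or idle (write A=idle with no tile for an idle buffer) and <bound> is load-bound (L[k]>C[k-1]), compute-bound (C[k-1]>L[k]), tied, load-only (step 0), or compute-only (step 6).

step 1: A=compute:t0 B=load:t1 [tied]

k=0 load=t0/8c comp=- wait=8 total=8
k=1 load=t1/9c comp=t0/9c wait=9 total=17
k=2 load=t2/7c comp=t1/9c wait=9 total=26
k=3 load=t3/5c comp=t2/9c wait=9 total=35
k=4 load=t4/7c comp=t3/7c wait=7 total=42
k=5 load=t5/3c comp=t4/2c wait=3 total=45
k=6 load=- comp=t5/2c wait=2 total=47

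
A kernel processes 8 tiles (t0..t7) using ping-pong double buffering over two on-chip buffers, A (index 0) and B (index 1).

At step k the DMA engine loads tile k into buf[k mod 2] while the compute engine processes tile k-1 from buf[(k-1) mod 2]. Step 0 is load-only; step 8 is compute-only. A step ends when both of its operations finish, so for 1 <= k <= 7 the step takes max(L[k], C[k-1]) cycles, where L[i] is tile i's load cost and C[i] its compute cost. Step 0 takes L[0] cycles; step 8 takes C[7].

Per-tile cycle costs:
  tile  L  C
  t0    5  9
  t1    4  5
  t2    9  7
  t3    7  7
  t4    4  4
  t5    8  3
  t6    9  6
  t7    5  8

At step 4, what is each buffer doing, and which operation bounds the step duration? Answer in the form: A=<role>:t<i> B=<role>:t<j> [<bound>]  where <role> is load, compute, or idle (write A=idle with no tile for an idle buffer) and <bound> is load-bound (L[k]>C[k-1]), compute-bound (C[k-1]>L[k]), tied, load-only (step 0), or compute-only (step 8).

k=0 load=t0/5c comp=- wait=5 total=5
k=1 load=t1/4c comp=t0/9c wait=9 total=14
k=2 load=t2/9c comp=t1/5c wait=9 total=23
k=3 load=t3/7c comp=t2/7c wait=7 total=30
k=4 load=t4/4c comp=t3/7c wait=7 total=37
k=5 load=t5/8c comp=t4/4c wait=8 total=45
k=6 load=t6/9c comp=t5/3c wait=9 total=54
k=7 load=t7/5c comp=t6/6c wait=6 total=60
k=8 load=- comp=t7/8c wait=8 total=68

step 4: A=load:t4 B=compute:t3 [compute-bound]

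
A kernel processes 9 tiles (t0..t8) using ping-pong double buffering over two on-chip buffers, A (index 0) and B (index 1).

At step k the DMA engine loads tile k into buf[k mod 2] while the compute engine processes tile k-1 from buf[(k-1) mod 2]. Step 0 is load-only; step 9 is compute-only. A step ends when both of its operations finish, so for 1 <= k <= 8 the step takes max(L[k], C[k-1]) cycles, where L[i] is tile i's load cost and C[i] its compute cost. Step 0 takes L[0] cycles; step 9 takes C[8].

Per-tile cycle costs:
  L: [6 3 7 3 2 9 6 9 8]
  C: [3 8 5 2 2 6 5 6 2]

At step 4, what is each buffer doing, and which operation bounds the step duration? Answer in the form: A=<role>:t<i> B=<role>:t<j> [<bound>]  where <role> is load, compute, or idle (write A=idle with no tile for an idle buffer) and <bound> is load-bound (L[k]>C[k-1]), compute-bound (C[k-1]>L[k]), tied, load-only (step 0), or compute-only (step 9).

  0. 6=6c; end=6; A:t0 B:-
  1. max(3,3)=3c; end=9; A:t0 B:t1
  2. max(7,8)=8c; end=17; A:t2 B:t1
  3. max(3,5)=5c; end=22; A:t2 B:t3
  4. max(2,2)=2c; end=24; A:t4 B:t3
  5. max(9,2)=9c; end=33; A:t4 B:t5
  6. max(6,6)=6c; end=39; A:t6 B:t5
  7. max(9,5)=9c; end=48; A:t6 B:t7
  8. max(8,6)=8c; end=56; A:t8 B:t7
  9. 2=2c; end=58; A:t8 B:t7

step 4: A=load:t4 B=compute:t3 [tied]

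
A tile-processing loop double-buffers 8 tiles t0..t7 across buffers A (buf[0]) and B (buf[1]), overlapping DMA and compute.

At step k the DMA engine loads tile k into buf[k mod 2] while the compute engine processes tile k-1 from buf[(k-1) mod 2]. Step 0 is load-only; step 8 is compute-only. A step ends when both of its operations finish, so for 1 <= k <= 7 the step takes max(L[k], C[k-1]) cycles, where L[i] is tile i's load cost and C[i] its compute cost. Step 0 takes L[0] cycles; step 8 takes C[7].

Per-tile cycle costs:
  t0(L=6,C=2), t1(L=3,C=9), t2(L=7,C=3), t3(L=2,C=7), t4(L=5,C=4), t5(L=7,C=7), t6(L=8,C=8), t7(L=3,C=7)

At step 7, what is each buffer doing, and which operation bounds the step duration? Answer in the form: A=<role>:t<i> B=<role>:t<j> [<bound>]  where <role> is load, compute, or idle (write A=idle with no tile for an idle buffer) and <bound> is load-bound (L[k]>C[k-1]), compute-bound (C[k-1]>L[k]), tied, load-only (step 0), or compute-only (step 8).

k=0 load=t0/6c comp=- wait=6 total=6
k=1 load=t1/3c comp=t0/2c wait=3 total=9
k=2 load=t2/7c comp=t1/9c wait=9 total=18
k=3 load=t3/2c comp=t2/3c wait=3 total=21
k=4 load=t4/5c comp=t3/7c wait=7 total=28
k=5 load=t5/7c comp=t4/4c wait=7 total=35
k=6 load=t6/8c comp=t5/7c wait=8 total=43
k=7 load=t7/3c comp=t6/8c wait=8 total=51
k=8 load=- comp=t7/7c wait=7 total=58

step 7: A=compute:t6 B=load:t7 [compute-bound]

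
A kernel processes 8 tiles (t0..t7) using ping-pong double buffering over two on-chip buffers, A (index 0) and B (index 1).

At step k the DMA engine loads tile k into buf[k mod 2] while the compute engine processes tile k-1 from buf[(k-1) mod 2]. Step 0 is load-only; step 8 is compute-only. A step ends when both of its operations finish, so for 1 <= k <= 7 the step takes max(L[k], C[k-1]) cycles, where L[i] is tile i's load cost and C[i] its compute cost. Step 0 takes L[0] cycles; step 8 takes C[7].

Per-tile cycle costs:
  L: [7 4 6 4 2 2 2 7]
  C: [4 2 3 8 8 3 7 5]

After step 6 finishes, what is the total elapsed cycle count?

[0] DMA t0→A (7c) ∥ CU idle ⇒ 7c, clock 7
[1] DMA t1→B (4c) ∥ CU A:t0 (4c) ⇒ 4c, clock 11
[2] DMA t2→A (6c) ∥ CU B:t1 (2c) ⇒ 6c, clock 17
[3] DMA t3→B (4c) ∥ CU A:t2 (3c) ⇒ 4c, clock 21
[4] DMA t4→A (2c) ∥ CU B:t3 (8c) ⇒ 8c, clock 29
[5] DMA t5→B (2c) ∥ CU A:t4 (8c) ⇒ 8c, clock 37
[6] DMA t6→A (2c) ∥ CU B:t5 (3c) ⇒ 3c, clock 40
[7] DMA t7→B (7c) ∥ CU A:t6 (7c) ⇒ 7c, clock 47
[8] DMA idle ∥ CU B:t7 (5c) ⇒ 5c, clock 52

end_cycle[6] = 40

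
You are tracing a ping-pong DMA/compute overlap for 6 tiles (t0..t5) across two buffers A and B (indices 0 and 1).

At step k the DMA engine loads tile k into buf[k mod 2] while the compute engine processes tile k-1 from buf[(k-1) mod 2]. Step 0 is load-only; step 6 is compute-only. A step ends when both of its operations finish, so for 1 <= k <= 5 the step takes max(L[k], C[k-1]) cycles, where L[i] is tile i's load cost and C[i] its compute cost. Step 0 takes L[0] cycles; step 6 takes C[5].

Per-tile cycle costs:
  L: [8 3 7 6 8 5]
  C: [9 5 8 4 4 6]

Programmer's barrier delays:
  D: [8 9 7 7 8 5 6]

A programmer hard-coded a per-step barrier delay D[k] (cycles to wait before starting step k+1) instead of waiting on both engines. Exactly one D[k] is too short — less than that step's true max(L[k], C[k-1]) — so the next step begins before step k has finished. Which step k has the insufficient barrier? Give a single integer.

hazard at step 3

k=0 barrier L[0]=8→8c, D[0]=8 ok
k=1 barrier max(L[1]=3,C[0]=9)→9c, D[1]=9 ok
k=2 barrier max(L[2]=7,C[1]=5)→7c, D[2]=7 ok
k=3 barrier max(L[3]=6,C[2]=8)→8c, D[3]=7 SHORT
k=4 barrier max(L[4]=8,C[3]=4)→8c, D[4]=8 ok
k=5 barrier max(L[5]=5,C[4]=4)→5c, D[5]=5 ok
k=6 barrier C[5]=6→6c, D[6]=6 ok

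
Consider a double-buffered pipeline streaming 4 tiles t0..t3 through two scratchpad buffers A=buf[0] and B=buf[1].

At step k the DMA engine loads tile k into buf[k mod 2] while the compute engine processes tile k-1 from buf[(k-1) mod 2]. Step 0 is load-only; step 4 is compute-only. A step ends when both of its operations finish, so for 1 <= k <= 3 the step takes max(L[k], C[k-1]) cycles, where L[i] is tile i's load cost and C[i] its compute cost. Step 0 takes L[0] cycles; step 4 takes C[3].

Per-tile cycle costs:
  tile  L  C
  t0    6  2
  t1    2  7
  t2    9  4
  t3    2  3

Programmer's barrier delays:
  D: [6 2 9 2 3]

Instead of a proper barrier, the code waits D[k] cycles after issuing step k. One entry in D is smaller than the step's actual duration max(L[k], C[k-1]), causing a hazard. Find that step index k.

[0] required=L[0]=6=6 vs D=6 ok
[1] required=max(L[1]=2,C[0]=2)=2 vs D=2 ok
[2] required=max(L[2]=9,C[1]=7)=9 vs D=9 ok
[3] required=max(L[3]=2,C[2]=4)=4 vs D=2 SHORT
[4] required=C[3]=3=3 vs D=3 ok

hazard at step 3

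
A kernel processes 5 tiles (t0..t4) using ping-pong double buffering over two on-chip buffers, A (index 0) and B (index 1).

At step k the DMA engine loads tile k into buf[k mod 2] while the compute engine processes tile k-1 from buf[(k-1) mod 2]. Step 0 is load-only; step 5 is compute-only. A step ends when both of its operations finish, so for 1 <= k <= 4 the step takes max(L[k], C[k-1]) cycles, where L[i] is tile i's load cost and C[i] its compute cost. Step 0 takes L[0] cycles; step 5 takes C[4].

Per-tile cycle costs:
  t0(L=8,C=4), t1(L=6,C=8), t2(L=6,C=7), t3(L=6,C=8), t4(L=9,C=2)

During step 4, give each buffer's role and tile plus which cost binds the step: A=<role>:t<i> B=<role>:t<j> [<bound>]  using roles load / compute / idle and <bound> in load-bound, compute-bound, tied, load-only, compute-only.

step 4: A=load:t4 B=compute:t3 [load-bound]

  0. 8=8c; end=8; A:t0 B:-
  1. max(6,4)=6c; end=14; A:t0 B:t1
  2. max(6,8)=8c; end=22; A:t2 B:t1
  3. max(6,7)=7c; end=29; A:t2 B:t3
  4. max(9,8)=9c; end=38; A:t4 B:t3
  5. 2=2c; end=40; A:t4 B:t3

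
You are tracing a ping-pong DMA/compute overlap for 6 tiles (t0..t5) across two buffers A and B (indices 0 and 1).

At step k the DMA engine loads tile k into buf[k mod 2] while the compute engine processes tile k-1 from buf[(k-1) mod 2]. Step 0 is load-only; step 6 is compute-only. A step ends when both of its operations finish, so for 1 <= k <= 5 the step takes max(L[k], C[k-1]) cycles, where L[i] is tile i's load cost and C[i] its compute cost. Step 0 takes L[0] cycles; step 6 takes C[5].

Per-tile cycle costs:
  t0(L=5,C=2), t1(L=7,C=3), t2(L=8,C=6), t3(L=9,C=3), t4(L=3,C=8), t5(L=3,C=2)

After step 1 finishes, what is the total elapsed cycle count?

end_cycle[1] = 12

[0] DMA t0→A (5c) ∥ CU idle ⇒ 5c, clock 5
[1] DMA t1→B (7c) ∥ CU A:t0 (2c) ⇒ 7c, clock 12
[2] DMA t2→A (8c) ∥ CU B:t1 (3c) ⇒ 8c, clock 20
[3] DMA t3→B (9c) ∥ CU A:t2 (6c) ⇒ 9c, clock 29
[4] DMA t4→A (3c) ∥ CU B:t3 (3c) ⇒ 3c, clock 32
[5] DMA t5→B (3c) ∥ CU A:t4 (8c) ⇒ 8c, clock 40
[6] DMA idle ∥ CU B:t5 (2c) ⇒ 2c, clock 42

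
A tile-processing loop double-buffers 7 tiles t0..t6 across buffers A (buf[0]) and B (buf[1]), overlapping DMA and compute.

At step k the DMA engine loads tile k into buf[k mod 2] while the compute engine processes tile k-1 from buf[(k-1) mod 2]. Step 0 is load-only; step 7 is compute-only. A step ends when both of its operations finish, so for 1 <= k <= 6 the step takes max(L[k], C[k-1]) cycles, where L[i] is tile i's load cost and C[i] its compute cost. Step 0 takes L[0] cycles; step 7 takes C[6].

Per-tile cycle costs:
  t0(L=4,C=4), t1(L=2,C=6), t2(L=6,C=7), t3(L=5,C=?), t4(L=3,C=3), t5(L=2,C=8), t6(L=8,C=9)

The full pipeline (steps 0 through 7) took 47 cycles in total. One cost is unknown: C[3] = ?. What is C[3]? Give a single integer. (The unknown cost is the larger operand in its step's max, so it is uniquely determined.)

step 0 → dur = L[0]=4 = 4
step 1 → dur = max(L[1]=2, C[0]=4) = 4
step 2 → dur = max(L[2]=6, C[1]=6) = 6
step 3 → dur = max(L[3]=5, C[2]=7) = 7
step 4 → dur = max(L[4]=3, C[3]=?) = C[3]  (unknown; binding)
step 5 → dur = max(L[5]=2, C[4]=3) = 3
step 6 → dur = max(L[6]=8, C[5]=8) = 8
step 7 → dur = C[6]=9 = 9
sum of known step durations = 41
dur[4] = total - known = 47 - 41 = 6
C[3] is the binding max in step 4, so C[3] = dur[4] = 6

C[3] = 6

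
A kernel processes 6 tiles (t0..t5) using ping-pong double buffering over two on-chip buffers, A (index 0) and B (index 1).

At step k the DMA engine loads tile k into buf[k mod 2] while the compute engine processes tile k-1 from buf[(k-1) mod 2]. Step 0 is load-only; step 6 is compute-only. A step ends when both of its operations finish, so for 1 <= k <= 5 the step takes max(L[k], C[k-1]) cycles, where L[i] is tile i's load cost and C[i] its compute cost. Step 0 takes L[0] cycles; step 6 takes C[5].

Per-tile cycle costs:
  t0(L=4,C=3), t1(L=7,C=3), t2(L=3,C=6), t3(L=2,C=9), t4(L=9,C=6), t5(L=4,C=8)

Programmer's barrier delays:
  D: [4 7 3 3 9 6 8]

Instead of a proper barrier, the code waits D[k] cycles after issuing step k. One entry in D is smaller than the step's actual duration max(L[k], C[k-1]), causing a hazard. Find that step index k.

hazard at step 3

step 0: need L[0]=4 = 4; D[0]=4 ok
step 1: need max(L[1]=7,C[0]=3) = 7; D[1]=7 ok
step 2: need max(L[2]=3,C[1]=3) = 3; D[2]=3 ok
step 3: need max(L[3]=2,C[2]=6) = 6; D[3]=3 SHORT
step 4: need max(L[4]=9,C[3]=9) = 9; D[4]=9 ok
step 5: need max(L[5]=4,C[4]=6) = 6; D[5]=6 ok
step 6: need C[5]=8 = 8; D[6]=8 ok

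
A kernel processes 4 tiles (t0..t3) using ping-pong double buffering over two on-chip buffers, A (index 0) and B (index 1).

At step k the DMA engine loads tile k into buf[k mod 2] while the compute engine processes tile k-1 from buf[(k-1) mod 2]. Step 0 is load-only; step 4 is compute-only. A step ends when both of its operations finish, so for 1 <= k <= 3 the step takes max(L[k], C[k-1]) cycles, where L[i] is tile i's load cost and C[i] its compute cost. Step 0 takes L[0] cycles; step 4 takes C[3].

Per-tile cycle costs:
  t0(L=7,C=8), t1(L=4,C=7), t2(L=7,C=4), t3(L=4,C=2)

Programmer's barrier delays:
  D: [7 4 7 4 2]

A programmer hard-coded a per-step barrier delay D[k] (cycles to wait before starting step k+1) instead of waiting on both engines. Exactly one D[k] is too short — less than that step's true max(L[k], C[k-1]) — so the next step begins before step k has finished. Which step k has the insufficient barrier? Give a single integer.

hazard at step 1

step 0: need L[0]=7 = 7; D[0]=7 ok
step 1: need max(L[1]=4,C[0]=8) = 8; D[1]=4 SHORT
step 2: need max(L[2]=7,C[1]=7) = 7; D[2]=7 ok
step 3: need max(L[3]=4,C[2]=4) = 4; D[3]=4 ok
step 4: need C[3]=2 = 2; D[4]=2 ok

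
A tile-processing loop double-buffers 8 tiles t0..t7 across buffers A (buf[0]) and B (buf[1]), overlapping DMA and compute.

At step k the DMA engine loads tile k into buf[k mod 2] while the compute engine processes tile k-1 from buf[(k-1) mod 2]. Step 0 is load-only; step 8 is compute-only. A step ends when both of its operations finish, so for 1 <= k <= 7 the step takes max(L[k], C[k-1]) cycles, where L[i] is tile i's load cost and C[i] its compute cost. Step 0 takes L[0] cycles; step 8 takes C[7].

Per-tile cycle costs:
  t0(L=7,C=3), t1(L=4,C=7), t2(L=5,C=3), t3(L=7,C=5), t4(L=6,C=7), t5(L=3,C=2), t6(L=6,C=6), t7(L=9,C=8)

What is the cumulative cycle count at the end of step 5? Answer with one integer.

end_cycle[5] = 38

step 0: L[0]=7 → dur=7, Σ=7 | A=load:t0 B=idle [load-only]
step 1: L[1]=4 C[0]=3 → dur=4, Σ=11 | A=compute:t0 B=load:t1 [load-bound]
step 2: L[2]=5 C[1]=7 → dur=7, Σ=18 | A=load:t2 B=compute:t1 [compute-bound]
step 3: L[3]=7 C[2]=3 → dur=7, Σ=25 | A=compute:t2 B=load:t3 [load-bound]
step 4: L[4]=6 C[3]=5 → dur=6, Σ=31 | A=load:t4 B=compute:t3 [load-bound]
step 5: L[5]=3 C[4]=7 → dur=7, Σ=38 | A=compute:t4 B=load:t5 [compute-bound]
step 6: L[6]=6 C[5]=2 → dur=6, Σ=44 | A=load:t6 B=compute:t5 [load-bound]
step 7: L[7]=9 C[6]=6 → dur=9, Σ=53 | A=compute:t6 B=load:t7 [load-bound]
step 8: C[7]=8 → dur=8, Σ=61 | A=idle B=compute:t7 [compute-only]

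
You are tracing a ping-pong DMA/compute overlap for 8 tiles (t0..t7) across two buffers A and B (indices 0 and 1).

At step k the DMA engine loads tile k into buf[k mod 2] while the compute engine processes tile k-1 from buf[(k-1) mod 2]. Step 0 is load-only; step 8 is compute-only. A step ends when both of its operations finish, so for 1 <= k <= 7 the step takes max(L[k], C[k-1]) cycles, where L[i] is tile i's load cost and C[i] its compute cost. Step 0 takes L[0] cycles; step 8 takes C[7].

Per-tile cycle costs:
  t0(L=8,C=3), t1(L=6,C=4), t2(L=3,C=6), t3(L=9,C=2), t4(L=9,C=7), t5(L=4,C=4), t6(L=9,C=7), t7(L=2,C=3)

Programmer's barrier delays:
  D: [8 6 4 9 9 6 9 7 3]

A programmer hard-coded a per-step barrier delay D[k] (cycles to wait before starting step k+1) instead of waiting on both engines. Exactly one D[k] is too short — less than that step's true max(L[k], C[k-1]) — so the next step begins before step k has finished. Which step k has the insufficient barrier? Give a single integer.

hazard at step 5

[0] required=L[0]=8=8 vs D=8 ok
[1] required=max(L[1]=6,C[0]=3)=6 vs D=6 ok
[2] required=max(L[2]=3,C[1]=4)=4 vs D=4 ok
[3] required=max(L[3]=9,C[2]=6)=9 vs D=9 ok
[4] required=max(L[4]=9,C[3]=2)=9 vs D=9 ok
[5] required=max(L[5]=4,C[4]=7)=7 vs D=6 SHORT
[6] required=max(L[6]=9,C[5]=4)=9 vs D=9 ok
[7] required=max(L[7]=2,C[6]=7)=7 vs D=7 ok
[8] required=C[7]=3=3 vs D=3 ok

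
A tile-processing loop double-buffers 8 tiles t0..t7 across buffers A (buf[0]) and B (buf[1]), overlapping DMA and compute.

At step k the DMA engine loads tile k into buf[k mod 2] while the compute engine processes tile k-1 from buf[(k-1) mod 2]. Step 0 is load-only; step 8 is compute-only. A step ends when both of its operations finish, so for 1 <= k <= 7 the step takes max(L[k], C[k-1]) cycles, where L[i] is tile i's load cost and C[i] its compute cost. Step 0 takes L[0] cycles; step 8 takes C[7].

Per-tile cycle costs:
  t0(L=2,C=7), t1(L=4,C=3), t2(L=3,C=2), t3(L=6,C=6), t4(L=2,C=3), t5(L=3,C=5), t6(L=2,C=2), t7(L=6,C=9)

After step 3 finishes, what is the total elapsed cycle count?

end_cycle[3] = 18

[0] DMA t0→A (2c) ∥ CU idle ⇒ 2c, clock 2
[1] DMA t1→B (4c) ∥ CU A:t0 (7c) ⇒ 7c, clock 9
[2] DMA t2→A (3c) ∥ CU B:t1 (3c) ⇒ 3c, clock 12
[3] DMA t3→B (6c) ∥ CU A:t2 (2c) ⇒ 6c, clock 18
[4] DMA t4→A (2c) ∥ CU B:t3 (6c) ⇒ 6c, clock 24
[5] DMA t5→B (3c) ∥ CU A:t4 (3c) ⇒ 3c, clock 27
[6] DMA t6→A (2c) ∥ CU B:t5 (5c) ⇒ 5c, clock 32
[7] DMA t7→B (6c) ∥ CU A:t6 (2c) ⇒ 6c, clock 38
[8] DMA idle ∥ CU B:t7 (9c) ⇒ 9c, clock 47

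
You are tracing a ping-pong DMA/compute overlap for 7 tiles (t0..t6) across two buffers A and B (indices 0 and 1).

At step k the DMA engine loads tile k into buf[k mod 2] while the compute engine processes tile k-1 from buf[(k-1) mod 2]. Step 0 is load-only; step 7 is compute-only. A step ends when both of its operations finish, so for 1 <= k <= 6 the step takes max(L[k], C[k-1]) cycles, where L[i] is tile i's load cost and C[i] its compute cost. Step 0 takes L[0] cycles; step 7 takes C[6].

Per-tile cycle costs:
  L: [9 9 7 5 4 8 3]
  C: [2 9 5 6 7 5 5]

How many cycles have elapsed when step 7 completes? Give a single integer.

k=0 load=t0/9c comp=- wait=9 total=9
k=1 load=t1/9c comp=t0/2c wait=9 total=18
k=2 load=t2/7c comp=t1/9c wait=9 total=27
k=3 load=t3/5c comp=t2/5c wait=5 total=32
k=4 load=t4/4c comp=t3/6c wait=6 total=38
k=5 load=t5/8c comp=t4/7c wait=8 total=46
k=6 load=t6/3c comp=t5/5c wait=5 total=51
k=7 load=- comp=t6/5c wait=5 total=56

end_cycle[7] = 56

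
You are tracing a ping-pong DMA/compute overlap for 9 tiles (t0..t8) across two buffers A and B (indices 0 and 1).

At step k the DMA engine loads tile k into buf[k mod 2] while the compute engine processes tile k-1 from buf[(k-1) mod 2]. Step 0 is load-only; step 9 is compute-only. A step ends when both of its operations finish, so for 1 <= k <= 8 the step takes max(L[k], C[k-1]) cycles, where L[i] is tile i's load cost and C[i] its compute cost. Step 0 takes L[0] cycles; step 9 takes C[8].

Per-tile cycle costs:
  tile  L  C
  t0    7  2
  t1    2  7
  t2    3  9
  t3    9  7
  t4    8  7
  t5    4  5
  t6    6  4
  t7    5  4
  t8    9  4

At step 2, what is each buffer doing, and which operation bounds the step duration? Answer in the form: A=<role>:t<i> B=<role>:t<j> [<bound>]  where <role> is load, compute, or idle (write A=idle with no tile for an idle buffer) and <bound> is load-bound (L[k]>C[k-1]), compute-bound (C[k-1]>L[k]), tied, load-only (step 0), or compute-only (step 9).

k=0 load=t0/7c comp=- wait=7 total=7
k=1 load=t1/2c comp=t0/2c wait=2 total=9
k=2 load=t2/3c comp=t1/7c wait=7 total=16
k=3 load=t3/9c comp=t2/9c wait=9 total=25
k=4 load=t4/8c comp=t3/7c wait=8 total=33
k=5 load=t5/4c comp=t4/7c wait=7 total=40
k=6 load=t6/6c comp=t5/5c wait=6 total=46
k=7 load=t7/5c comp=t6/4c wait=5 total=51
k=8 load=t8/9c comp=t7/4c wait=9 total=60
k=9 load=- comp=t8/4c wait=4 total=64

step 2: A=load:t2 B=compute:t1 [compute-bound]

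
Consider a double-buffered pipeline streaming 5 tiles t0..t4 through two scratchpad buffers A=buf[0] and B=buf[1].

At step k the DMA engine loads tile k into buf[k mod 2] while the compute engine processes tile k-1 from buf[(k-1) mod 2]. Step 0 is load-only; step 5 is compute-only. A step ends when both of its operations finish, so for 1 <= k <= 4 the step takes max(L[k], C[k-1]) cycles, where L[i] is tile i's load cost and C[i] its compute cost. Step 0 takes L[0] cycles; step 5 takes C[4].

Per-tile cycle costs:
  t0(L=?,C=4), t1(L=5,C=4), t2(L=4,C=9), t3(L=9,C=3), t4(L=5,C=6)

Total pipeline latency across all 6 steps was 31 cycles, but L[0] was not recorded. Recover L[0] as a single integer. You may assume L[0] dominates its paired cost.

L[0] = 2

step 0: dur = L[0]=? = L[0]  (unknown; binding)
step 1: dur = max(L[1]=5, C[0]=4) = 5
step 2: dur = max(L[2]=4, C[1]=4) = 4
step 3: dur = max(L[3]=9, C[2]=9) = 9
step 4: dur = max(L[4]=5, C[3]=3) = 5
step 5: dur = C[4]=6 = 6
sum of known step durations = 29
dur[0] = total - known = 31 - 29 = 2
L[0] is the binding max in step 0, so L[0] = dur[0] = 2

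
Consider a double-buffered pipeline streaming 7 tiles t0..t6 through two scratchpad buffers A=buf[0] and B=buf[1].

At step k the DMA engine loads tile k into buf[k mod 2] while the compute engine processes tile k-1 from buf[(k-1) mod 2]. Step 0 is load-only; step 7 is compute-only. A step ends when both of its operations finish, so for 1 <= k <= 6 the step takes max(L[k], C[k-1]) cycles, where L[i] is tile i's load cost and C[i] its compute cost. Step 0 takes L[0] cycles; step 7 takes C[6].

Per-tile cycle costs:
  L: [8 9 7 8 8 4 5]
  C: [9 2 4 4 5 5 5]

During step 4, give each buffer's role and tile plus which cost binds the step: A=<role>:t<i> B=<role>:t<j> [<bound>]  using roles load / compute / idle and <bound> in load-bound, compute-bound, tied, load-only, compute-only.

  0. 8=8c; end=8; A:t0 B:-
  1. max(9,9)=9c; end=17; A:t0 B:t1
  2. max(7,2)=7c; end=24; A:t2 B:t1
  3. max(8,4)=8c; end=32; A:t2 B:t3
  4. max(8,4)=8c; end=40; A:t4 B:t3
  5. max(4,5)=5c; end=45; A:t4 B:t5
  6. max(5,5)=5c; end=50; A:t6 B:t5
  7. 5=5c; end=55; A:t6 B:t5

step 4: A=load:t4 B=compute:t3 [load-bound]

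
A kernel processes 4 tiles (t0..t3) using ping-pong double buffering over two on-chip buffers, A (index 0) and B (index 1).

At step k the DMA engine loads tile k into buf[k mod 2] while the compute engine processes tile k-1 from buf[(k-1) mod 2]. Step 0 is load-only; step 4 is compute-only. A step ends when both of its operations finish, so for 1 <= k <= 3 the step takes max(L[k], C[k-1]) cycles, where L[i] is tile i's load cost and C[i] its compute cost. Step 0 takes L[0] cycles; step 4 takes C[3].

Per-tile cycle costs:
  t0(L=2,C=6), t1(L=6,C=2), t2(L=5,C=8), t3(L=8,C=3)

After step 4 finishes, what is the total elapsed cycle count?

  0. 2=2c; end=2; A:t0 B:-
  1. max(6,6)=6c; end=8; A:t0 B:t1
  2. max(5,2)=5c; end=13; A:t2 B:t1
  3. max(8,8)=8c; end=21; A:t2 B:t3
  4. 3=3c; end=24; A:t2 B:t3

end_cycle[4] = 24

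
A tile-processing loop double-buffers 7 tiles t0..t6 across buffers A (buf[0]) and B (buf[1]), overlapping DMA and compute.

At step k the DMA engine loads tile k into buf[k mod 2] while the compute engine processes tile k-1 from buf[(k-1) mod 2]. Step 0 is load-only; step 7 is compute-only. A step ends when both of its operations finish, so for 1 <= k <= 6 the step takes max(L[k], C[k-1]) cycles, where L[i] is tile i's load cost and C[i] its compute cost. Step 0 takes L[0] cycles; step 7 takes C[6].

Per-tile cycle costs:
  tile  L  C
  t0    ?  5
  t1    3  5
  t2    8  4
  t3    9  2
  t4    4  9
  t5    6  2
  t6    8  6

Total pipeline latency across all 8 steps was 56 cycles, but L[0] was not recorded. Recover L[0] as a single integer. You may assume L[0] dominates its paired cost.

L[0] = 7

step 0 → dur = L[0]=? = L[0]  (unknown; binding)
step 1 → dur = max(L[1]=3, C[0]=5) = 5
step 2 → dur = max(L[2]=8, C[1]=5) = 8
step 3 → dur = max(L[3]=9, C[2]=4) = 9
step 4 → dur = max(L[4]=4, C[3]=2) = 4
step 5 → dur = max(L[5]=6, C[4]=9) = 9
step 6 → dur = max(L[6]=8, C[5]=2) = 8
step 7 → dur = C[6]=6 = 6
sum of known step durations = 49
dur[0] = total - known = 56 - 49 = 7
L[0] is the binding max in step 0, so L[0] = dur[0] = 7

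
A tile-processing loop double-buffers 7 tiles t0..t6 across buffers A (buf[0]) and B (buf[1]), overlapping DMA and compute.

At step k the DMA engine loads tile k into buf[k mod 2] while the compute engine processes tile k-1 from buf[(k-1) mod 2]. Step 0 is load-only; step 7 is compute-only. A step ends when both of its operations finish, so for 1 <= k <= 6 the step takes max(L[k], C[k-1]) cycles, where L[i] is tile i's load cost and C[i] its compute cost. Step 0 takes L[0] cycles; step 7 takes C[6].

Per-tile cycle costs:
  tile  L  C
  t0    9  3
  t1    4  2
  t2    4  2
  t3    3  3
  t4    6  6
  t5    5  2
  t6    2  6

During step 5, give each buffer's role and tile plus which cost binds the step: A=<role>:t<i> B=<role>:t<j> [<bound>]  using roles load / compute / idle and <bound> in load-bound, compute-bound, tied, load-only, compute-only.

step 5: A=compute:t4 B=load:t5 [compute-bound]

  0. 9=9c; end=9; A:t0 B:-
  1. max(4,3)=4c; end=13; A:t0 B:t1
  2. max(4,2)=4c; end=17; A:t2 B:t1
  3. max(3,2)=3c; end=20; A:t2 B:t3
  4. max(6,3)=6c; end=26; A:t4 B:t3
  5. max(5,6)=6c; end=32; A:t4 B:t5
  6. max(2,2)=2c; end=34; A:t6 B:t5
  7. 6=6c; end=40; A:t6 B:t5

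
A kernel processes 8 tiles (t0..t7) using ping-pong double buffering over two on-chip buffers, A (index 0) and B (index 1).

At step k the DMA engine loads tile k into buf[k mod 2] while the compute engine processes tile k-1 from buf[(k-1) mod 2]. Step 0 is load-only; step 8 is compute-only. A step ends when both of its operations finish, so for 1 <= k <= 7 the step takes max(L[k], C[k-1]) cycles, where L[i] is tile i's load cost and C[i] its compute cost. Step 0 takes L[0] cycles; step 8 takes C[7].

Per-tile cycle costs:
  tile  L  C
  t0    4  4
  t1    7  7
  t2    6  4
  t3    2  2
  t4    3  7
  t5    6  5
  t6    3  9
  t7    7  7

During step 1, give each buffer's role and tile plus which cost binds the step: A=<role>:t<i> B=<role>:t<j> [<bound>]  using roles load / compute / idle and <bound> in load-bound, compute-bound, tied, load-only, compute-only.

[0] DMA t0→A (4c) ∥ CU idle ⇒ 4c, clock 4
[1] DMA t1→B (7c) ∥ CU A:t0 (4c) ⇒ 7c, clock 11
[2] DMA t2→A (6c) ∥ CU B:t1 (7c) ⇒ 7c, clock 18
[3] DMA t3→B (2c) ∥ CU A:t2 (4c) ⇒ 4c, clock 22
[4] DMA t4→A (3c) ∥ CU B:t3 (2c) ⇒ 3c, clock 25
[5] DMA t5→B (6c) ∥ CU A:t4 (7c) ⇒ 7c, clock 32
[6] DMA t6→A (3c) ∥ CU B:t5 (5c) ⇒ 5c, clock 37
[7] DMA t7→B (7c) ∥ CU A:t6 (9c) ⇒ 9c, clock 46
[8] DMA idle ∥ CU B:t7 (7c) ⇒ 7c, clock 53

step 1: A=compute:t0 B=load:t1 [load-bound]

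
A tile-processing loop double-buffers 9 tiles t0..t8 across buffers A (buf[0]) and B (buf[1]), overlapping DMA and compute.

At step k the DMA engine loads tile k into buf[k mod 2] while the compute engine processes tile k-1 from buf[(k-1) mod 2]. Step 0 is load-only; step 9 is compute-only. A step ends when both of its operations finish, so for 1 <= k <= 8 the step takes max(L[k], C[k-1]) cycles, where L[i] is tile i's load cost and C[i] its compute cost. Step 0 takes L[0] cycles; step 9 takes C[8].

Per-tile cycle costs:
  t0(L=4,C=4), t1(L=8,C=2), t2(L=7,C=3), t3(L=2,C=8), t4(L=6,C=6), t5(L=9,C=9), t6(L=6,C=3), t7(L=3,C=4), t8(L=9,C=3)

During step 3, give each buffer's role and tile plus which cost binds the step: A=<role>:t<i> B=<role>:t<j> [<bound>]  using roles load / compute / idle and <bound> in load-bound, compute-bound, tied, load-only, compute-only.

[0] DMA t0→A (4c) ∥ CU idle ⇒ 4c, clock 4
[1] DMA t1→B (8c) ∥ CU A:t0 (4c) ⇒ 8c, clock 12
[2] DMA t2→A (7c) ∥ CU B:t1 (2c) ⇒ 7c, clock 19
[3] DMA t3→B (2c) ∥ CU A:t2 (3c) ⇒ 3c, clock 22
[4] DMA t4→A (6c) ∥ CU B:t3 (8c) ⇒ 8c, clock 30
[5] DMA t5→B (9c) ∥ CU A:t4 (6c) ⇒ 9c, clock 39
[6] DMA t6→A (6c) ∥ CU B:t5 (9c) ⇒ 9c, clock 48
[7] DMA t7→B (3c) ∥ CU A:t6 (3c) ⇒ 3c, clock 51
[8] DMA t8→A (9c) ∥ CU B:t7 (4c) ⇒ 9c, clock 60
[9] DMA idle ∥ CU A:t8 (3c) ⇒ 3c, clock 63

step 3: A=compute:t2 B=load:t3 [compute-bound]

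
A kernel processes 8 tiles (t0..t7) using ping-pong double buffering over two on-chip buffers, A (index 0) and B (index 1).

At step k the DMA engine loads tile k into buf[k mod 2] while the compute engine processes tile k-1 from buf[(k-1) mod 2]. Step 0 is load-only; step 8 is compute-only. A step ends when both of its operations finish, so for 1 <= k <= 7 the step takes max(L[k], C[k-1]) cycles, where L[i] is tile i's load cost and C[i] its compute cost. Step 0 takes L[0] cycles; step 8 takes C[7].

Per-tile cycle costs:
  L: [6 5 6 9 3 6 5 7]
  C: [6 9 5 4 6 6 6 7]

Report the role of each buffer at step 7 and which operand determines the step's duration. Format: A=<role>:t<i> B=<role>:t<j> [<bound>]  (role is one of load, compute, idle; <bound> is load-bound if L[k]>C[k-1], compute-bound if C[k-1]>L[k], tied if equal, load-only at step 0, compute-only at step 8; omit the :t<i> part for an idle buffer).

[0] DMA t0→A (6c) ∥ CU idle ⇒ 6c, clock 6
[1] DMA t1→B (5c) ∥ CU A:t0 (6c) ⇒ 6c, clock 12
[2] DMA t2→A (6c) ∥ CU B:t1 (9c) ⇒ 9c, clock 21
[3] DMA t3→B (9c) ∥ CU A:t2 (5c) ⇒ 9c, clock 30
[4] DMA t4→A (3c) ∥ CU B:t3 (4c) ⇒ 4c, clock 34
[5] DMA t5→B (6c) ∥ CU A:t4 (6c) ⇒ 6c, clock 40
[6] DMA t6→A (5c) ∥ CU B:t5 (6c) ⇒ 6c, clock 46
[7] DMA t7→B (7c) ∥ CU A:t6 (6c) ⇒ 7c, clock 53
[8] DMA idle ∥ CU B:t7 (7c) ⇒ 7c, clock 60

step 7: A=compute:t6 B=load:t7 [load-bound]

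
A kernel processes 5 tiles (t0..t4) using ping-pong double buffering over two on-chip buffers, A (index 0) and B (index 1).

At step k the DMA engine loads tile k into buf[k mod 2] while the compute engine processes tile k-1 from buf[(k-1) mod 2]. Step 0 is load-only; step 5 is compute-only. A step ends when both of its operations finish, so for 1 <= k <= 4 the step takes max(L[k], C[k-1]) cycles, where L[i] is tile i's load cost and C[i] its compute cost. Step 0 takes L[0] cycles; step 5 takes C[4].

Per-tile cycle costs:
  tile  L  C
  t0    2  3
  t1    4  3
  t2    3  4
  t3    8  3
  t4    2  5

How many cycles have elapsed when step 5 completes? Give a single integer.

end_cycle[5] = 25

  0. 2=2c; end=2; A:t0 B:-
  1. max(4,3)=4c; end=6; A:t0 B:t1
  2. max(3,3)=3c; end=9; A:t2 B:t1
  3. max(8,4)=8c; end=17; A:t2 B:t3
  4. max(2,3)=3c; end=20; A:t4 B:t3
  5. 5=5c; end=25; A:t4 B:t3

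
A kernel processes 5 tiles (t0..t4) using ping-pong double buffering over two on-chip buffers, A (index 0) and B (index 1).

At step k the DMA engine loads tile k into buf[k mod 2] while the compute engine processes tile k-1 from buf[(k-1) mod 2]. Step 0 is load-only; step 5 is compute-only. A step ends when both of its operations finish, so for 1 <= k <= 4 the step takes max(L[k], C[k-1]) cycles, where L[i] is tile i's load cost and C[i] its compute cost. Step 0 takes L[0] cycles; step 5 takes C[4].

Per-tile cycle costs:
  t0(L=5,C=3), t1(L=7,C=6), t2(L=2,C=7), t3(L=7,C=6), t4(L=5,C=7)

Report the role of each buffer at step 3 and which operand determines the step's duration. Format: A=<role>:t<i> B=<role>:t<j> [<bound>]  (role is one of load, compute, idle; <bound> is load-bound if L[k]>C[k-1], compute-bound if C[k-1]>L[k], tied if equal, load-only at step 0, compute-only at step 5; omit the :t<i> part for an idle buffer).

[0] DMA t0→A (5c) ∥ CU idle ⇒ 5c, clock 5
[1] DMA t1→B (7c) ∥ CU A:t0 (3c) ⇒ 7c, clock 12
[2] DMA t2→A (2c) ∥ CU B:t1 (6c) ⇒ 6c, clock 18
[3] DMA t3→B (7c) ∥ CU A:t2 (7c) ⇒ 7c, clock 25
[4] DMA t4→A (5c) ∥ CU B:t3 (6c) ⇒ 6c, clock 31
[5] DMA idle ∥ CU A:t4 (7c) ⇒ 7c, clock 38

step 3: A=compute:t2 B=load:t3 [tied]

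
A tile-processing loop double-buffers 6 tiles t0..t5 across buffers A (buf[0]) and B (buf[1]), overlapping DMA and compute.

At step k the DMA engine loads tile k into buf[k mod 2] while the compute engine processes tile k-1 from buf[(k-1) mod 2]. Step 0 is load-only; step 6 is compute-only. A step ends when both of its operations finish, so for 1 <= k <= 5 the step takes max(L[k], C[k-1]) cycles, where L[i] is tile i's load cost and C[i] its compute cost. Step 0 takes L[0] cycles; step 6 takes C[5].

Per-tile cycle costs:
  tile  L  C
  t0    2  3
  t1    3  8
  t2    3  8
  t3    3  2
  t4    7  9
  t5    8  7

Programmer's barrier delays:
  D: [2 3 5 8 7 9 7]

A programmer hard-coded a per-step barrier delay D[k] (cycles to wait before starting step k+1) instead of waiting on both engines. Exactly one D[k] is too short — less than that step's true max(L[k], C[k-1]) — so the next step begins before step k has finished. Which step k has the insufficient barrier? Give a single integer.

hazard at step 2

k=0 barrier L[0]=2→2c, D[0]=2 ok
k=1 barrier max(L[1]=3,C[0]=3)→3c, D[1]=3 ok
k=2 barrier max(L[2]=3,C[1]=8)→8c, D[2]=5 SHORT
k=3 barrier max(L[3]=3,C[2]=8)→8c, D[3]=8 ok
k=4 barrier max(L[4]=7,C[3]=2)→7c, D[4]=7 ok
k=5 barrier max(L[5]=8,C[4]=9)→9c, D[5]=9 ok
k=6 barrier C[5]=7→7c, D[6]=7 ok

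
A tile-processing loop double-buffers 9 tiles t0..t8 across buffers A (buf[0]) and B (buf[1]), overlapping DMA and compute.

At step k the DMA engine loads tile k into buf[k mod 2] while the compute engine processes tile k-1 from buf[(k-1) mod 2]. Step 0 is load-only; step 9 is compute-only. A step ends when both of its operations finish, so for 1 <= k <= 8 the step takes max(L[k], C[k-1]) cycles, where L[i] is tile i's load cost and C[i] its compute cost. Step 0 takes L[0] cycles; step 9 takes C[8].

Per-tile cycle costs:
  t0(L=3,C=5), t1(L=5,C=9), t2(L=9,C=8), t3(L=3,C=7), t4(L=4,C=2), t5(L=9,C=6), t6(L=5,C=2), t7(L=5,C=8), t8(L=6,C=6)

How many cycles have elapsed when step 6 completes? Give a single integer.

end_cycle[6] = 47

[0] DMA t0→A (3c) ∥ CU idle ⇒ 3c, clock 3
[1] DMA t1→B (5c) ∥ CU A:t0 (5c) ⇒ 5c, clock 8
[2] DMA t2→A (9c) ∥ CU B:t1 (9c) ⇒ 9c, clock 17
[3] DMA t3→B (3c) ∥ CU A:t2 (8c) ⇒ 8c, clock 25
[4] DMA t4→A (4c) ∥ CU B:t3 (7c) ⇒ 7c, clock 32
[5] DMA t5→B (9c) ∥ CU A:t4 (2c) ⇒ 9c, clock 41
[6] DMA t6→A (5c) ∥ CU B:t5 (6c) ⇒ 6c, clock 47
[7] DMA t7→B (5c) ∥ CU A:t6 (2c) ⇒ 5c, clock 52
[8] DMA t8→A (6c) ∥ CU B:t7 (8c) ⇒ 8c, clock 60
[9] DMA idle ∥ CU A:t8 (6c) ⇒ 6c, clock 66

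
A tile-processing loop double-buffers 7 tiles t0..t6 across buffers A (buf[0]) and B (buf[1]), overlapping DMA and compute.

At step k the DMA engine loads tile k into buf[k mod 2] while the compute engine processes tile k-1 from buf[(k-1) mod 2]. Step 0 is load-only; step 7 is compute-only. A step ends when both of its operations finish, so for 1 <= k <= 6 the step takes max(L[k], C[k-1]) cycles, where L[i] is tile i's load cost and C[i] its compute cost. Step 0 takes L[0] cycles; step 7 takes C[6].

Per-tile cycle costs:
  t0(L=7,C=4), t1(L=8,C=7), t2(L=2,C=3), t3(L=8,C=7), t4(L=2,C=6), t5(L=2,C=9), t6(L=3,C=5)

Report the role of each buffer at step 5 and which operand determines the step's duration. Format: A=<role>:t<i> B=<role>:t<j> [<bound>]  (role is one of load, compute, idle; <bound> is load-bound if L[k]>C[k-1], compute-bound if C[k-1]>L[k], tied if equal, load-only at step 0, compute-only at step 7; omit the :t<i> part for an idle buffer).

step 5: A=compute:t4 B=load:t5 [compute-bound]

step 0: L[0]=7 → dur=7, Σ=7 | A=load:t0 B=idle [load-only]
step 1: L[1]=8 C[0]=4 → dur=8, Σ=15 | A=compute:t0 B=load:t1 [load-bound]
step 2: L[2]=2 C[1]=7 → dur=7, Σ=22 | A=load:t2 B=compute:t1 [compute-bound]
step 3: L[3]=8 C[2]=3 → dur=8, Σ=30 | A=compute:t2 B=load:t3 [load-bound]
step 4: L[4]=2 C[3]=7 → dur=7, Σ=37 | A=load:t4 B=compute:t3 [compute-bound]
step 5: L[5]=2 C[4]=6 → dur=6, Σ=43 | A=compute:t4 B=load:t5 [compute-bound]
step 6: L[6]=3 C[5]=9 → dur=9, Σ=52 | A=load:t6 B=compute:t5 [compute-bound]
step 7: C[6]=5 → dur=5, Σ=57 | A=compute:t6 B=idle [compute-only]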